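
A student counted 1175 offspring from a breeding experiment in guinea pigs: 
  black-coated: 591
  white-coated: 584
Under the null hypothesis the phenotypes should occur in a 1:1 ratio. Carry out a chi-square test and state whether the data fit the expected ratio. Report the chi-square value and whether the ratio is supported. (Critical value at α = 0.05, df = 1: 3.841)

0.042; consistent

Expected counts for N = 1175 under a 1:1 ratio (total parts = 2):
  black-coated: 1175 × 1/2 = 587.5
  white-coated: 1175 × 1/2 = 587.5
χ² = Σ (O − E)² / E
  black-coated: (591 − 587.5)² / 587.5 = 0.0209
  white-coated: (584 − 587.5)² / 587.5 = 0.0209
χ² = 0.0209 + 0.0209 = 0.0418 ≈ 0.042
Degrees of freedom = 2 − 1 = 1; critical value at α = 0.05 is 3.841.
Since 0.042 < 3.841, we fail to reject the null hypothesis — the data are consistent with the 1:1 ratio.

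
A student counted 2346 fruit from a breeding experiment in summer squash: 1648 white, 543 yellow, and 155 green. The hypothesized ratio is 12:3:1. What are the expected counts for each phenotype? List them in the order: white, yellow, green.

1759.5, 439.875, 146.625

Total ratio parts = 16. Expected numbers out of 2346:
  white: 2346 × 12/16 = 1759.5
  yellow: 2346 × 3/16 = 439.875
  green: 2346 × 1/16 = 146.625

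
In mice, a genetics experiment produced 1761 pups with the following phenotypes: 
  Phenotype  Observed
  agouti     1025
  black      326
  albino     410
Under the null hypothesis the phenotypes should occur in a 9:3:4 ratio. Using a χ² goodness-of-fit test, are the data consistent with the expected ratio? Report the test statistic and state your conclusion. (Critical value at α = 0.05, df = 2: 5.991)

3.329; consistent

Expected counts for N = 1761 under a 9:3:4 ratio (total parts = 16):
  agouti: 1761 × 9/16 = 990.5625
  black: 1761 × 3/16 = 330.1875
  albino: 1761 × 4/16 = 440.25
χ² = Σ (O − E)² / E
  agouti: (1025 − 990.5625)² / 990.5625 = 1.1972
  black: (326 − 330.1875)² / 330.1875 = 0.0531
  albino: (410 − 440.25)² / 440.25 = 2.0785
χ² = 1.1972 + 0.0531 + 2.0785 = 3.3288 ≈ 3.329
Degrees of freedom = 3 − 1 = 2; critical value at α = 0.05 is 5.991.
Since 3.329 < 5.991, we fail to reject the null hypothesis — the data are consistent with the 9:3:4 ratio.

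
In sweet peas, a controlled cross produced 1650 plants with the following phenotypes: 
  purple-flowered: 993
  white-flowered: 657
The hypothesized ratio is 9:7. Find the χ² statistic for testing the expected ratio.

Expected counts for N = 1650 under a 9:7 ratio (total parts = 16):
  purple-flowered: 1650 × 9/16 = 928.125
  white-flowered: 1650 × 7/16 = 721.875
χ² = Σ (O − E)² / E
  purple-flowered: (993 − 928.125)² / 928.125 = 4.5347
  white-flowered: (657 − 721.875)² / 721.875 = 5.8303
χ² = 4.5347 + 5.8303 = 10.365

10.365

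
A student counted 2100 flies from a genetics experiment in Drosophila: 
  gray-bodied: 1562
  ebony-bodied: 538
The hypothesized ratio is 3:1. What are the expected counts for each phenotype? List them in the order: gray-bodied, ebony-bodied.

Total ratio parts = 4. Expected numbers out of 2100:
  gray-bodied: 2100 × 3/4 = 1575
  ebony-bodied: 2100 × 1/4 = 525

1575, 525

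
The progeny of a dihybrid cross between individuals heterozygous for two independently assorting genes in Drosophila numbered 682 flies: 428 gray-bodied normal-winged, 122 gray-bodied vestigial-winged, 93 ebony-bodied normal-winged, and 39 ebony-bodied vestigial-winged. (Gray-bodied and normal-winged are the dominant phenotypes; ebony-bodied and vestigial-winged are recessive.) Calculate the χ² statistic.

A dihybrid F₂ with independent assortment and complete dominance at both loci gives a 9:3:3:1 phenotypic ratio.
Total ratio parts = 16. Expected numbers out of 682:
  gray-bodied normal-winged: 682 × 9/16 = 383.625
  gray-bodied vestigial-winged: 682 × 3/16 = 127.875
  ebony-bodied normal-winged: 682 × 3/16 = 127.875
  ebony-bodied vestigial-winged: 682 × 1/16 = 42.625
χ² = Σ (O − E)² / E
  gray-bodied normal-winged: (428 − 383.625)² / 383.625 = 5.1330
  gray-bodied vestigial-winged: (122 − 127.875)² / 127.875 = 0.2699
  ebony-bodied normal-winged: (93 − 127.875)² / 127.875 = 9.5114
  ebony-bodied vestigial-winged: (39 − 42.625)² / 42.625 = 0.3083
χ² = 5.1330 + 0.2699 + 9.5114 + 0.3083 = 15.2226 ≈ 15.223

15.223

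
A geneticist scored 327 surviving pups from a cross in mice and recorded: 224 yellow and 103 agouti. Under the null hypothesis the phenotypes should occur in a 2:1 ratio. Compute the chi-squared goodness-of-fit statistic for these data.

0.495

Expected counts for N = 327 under a 2:1 ratio (total parts = 3):
  yellow: 327 × 2/3 = 218
  agouti: 327 × 1/3 = 109
χ² = Σ (O − E)² / E
  yellow: (224 − 218)² / 218 = 0.1651
  agouti: (103 − 109)² / 109 = 0.3303
χ² = 0.1651 + 0.3303 = 0.4954 ≈ 0.495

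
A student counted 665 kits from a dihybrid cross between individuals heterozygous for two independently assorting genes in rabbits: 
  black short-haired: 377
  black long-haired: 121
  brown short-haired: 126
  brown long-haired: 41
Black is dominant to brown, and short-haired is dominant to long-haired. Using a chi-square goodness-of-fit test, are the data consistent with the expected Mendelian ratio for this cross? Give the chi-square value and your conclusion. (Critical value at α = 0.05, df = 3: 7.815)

0.154; consistent

A dihybrid F₂ with independent assortment and complete dominance at both loci gives a 9:3:3:1 phenotypic ratio.
Expected counts for N = 665 under a 9:3:3:1 ratio (total parts = 16):
  black short-haired: 665 × 9/16 = 374.0625
  black long-haired: 665 × 3/16 = 124.6875
  brown short-haired: 665 × 3/16 = 124.6875
  brown long-haired: 665 × 1/16 = 41.5625
χ² = Σ (O − E)² / E
  black short-haired: (377 − 374.0625)² / 374.0625 = 0.0231
  black long-haired: (121 − 124.6875)² / 124.6875 = 0.1091
  brown short-haired: (126 − 124.6875)² / 124.6875 = 0.0138
  brown long-haired: (41 − 41.5625)² / 41.5625 = 0.0076
χ² = 0.0231 + 0.1091 + 0.0138 + 0.0076 = 0.1536 ≈ 0.154
Degrees of freedom = 4 − 1 = 3; critical value at α = 0.05 is 7.815.
Since 0.154 < 7.815, we fail to reject the null hypothesis — the data are consistent with the 9:3:3:1 ratio.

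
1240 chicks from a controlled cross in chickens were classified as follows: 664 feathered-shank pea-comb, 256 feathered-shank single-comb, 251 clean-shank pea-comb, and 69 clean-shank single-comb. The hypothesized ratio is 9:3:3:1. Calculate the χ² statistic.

6.389

Under the 9:3:3:1 hypothesis (Σ ratio = 16, N = 1240):
  feathered-shank pea-comb: 1240 × 9/16 = 697.5
  feathered-shank single-comb: 1240 × 3/16 = 232.5
  clean-shank pea-comb: 1240 × 3/16 = 232.5
  clean-shank single-comb: 1240 × 1/16 = 77.5
χ² = Σ (O − E)² / E
  feathered-shank pea-comb: (664 − 697.5)² / 697.5 = 1.6090
  feathered-shank single-comb: (256 − 232.5)² / 232.5 = 2.3753
  clean-shank pea-comb: (251 − 232.5)² / 232.5 = 1.4720
  clean-shank single-comb: (69 − 77.5)² / 77.5 = 0.9323
χ² = 1.6090 + 2.3753 + 1.4720 + 0.9323 = 6.3886 ≈ 6.389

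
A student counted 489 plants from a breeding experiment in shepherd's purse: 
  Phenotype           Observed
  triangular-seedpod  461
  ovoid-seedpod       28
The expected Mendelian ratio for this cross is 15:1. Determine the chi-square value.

Expected counts for N = 489 under a 15:1 ratio (total parts = 16):
  triangular-seedpod: 489 × 15/16 = 458.4375
  ovoid-seedpod: 489 × 1/16 = 30.5625
χ² = Σ (O − E)² / E
  triangular-seedpod: (461 − 458.4375)² / 458.4375 = 0.0143
  ovoid-seedpod: (28 − 30.5625)² / 30.5625 = 0.2149
χ² = 0.0143 + 0.2149 = 0.2292 ≈ 0.229

0.229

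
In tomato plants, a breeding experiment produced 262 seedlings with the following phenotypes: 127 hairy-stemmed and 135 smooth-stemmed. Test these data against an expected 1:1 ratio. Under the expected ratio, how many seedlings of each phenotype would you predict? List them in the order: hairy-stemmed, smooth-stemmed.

131, 131

The 1:1 ratio has 2 parts, so with N = 262 the expected counts are:
  hairy-stemmed: 262 × 1/2 = 131
  smooth-stemmed: 262 × 1/2 = 131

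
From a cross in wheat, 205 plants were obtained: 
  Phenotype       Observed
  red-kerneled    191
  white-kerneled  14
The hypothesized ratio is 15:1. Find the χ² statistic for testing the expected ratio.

Under the 15:1 hypothesis (Σ ratio = 16, N = 205):
  red-kerneled: 205 × 15/16 = 192.1875
  white-kerneled: 205 × 1/16 = 12.8125
χ² = Σ (O − E)² / E
  red-kerneled: (191 − 192.1875)² / 192.1875 = 0.0073
  white-kerneled: (14 − 12.8125)² / 12.8125 = 0.1101
χ² = 0.0073 + 0.1101 = 0.1174 ≈ 0.117

0.117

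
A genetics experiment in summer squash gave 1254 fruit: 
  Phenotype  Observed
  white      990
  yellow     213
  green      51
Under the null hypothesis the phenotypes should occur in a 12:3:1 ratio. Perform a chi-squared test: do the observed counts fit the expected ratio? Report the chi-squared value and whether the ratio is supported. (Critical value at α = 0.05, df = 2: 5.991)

14.249; not consistent

Under the 12:3:1 hypothesis (Σ ratio = 16, N = 1254):
  white: 1254 × 12/16 = 940.5
  yellow: 1254 × 3/16 = 235.125
  green: 1254 × 1/16 = 78.375
χ² = Σ (O − E)² / E
  white: (990 − 940.5)² / 940.5 = 2.6053
  yellow: (213 − 235.125)² / 235.125 = 2.0819
  green: (51 − 78.375)² / 78.375 = 9.5616
χ² = 2.6053 + 2.0819 + 9.5616 = 14.2488 ≈ 14.249
Degrees of freedom = 3 − 1 = 2; critical value at α = 0.05 is 5.991.
Since 14.249 > 5.991, we reject the null hypothesis — the data do not fit the 12:3:1 ratio.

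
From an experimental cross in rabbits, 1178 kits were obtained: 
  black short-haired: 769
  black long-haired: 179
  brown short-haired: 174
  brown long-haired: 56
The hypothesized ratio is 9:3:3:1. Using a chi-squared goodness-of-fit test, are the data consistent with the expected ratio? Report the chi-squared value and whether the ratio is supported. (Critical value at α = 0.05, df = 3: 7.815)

Total ratio parts = 16. Expected numbers out of 1178:
  black short-haired: 1178 × 9/16 = 662.625
  black long-haired: 1178 × 3/16 = 220.875
  brown short-haired: 1178 × 3/16 = 220.875
  brown long-haired: 1178 × 1/16 = 73.625
χ² = Σ (O − E)² / E
  black short-haired: (769 − 662.625)² / 662.625 = 17.0770
  black long-haired: (179 − 220.875)² / 220.875 = 7.9390
  brown short-haired: (174 − 220.875)² / 220.875 = 9.9480
  brown long-haired: (56 − 73.625)² / 73.625 = 4.2192
χ² = 17.0770 + 7.9390 + 9.9480 + 4.2192 = 39.1832 ≈ 39.183
Degrees of freedom = 4 − 1 = 3; critical value at α = 0.05 is 7.815.
Since 39.183 > 7.815, we reject the null hypothesis — the data do not fit the 9:3:3:1 ratio.

39.183; not consistent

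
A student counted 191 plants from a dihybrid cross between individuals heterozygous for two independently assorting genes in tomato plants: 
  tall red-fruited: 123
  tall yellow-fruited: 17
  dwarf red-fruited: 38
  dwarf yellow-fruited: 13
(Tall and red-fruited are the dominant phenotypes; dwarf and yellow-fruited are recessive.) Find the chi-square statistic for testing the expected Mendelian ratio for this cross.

A dihybrid F₂ with independent assortment and complete dominance at both loci gives a 9:3:3:1 phenotypic ratio.
Under the 9:3:3:1 hypothesis (Σ ratio = 16, N = 191):
  tall red-fruited: 191 × 9/16 = 107.4375
  tall yellow-fruited: 191 × 3/16 = 35.8125
  dwarf red-fruited: 191 × 3/16 = 35.8125
  dwarf yellow-fruited: 191 × 1/16 = 11.9375
χ² = Σ (O − E)² / E
  tall red-fruited: (123 − 107.4375)² / 107.4375 = 2.2543
  tall yellow-fruited: (17 − 35.8125)² / 35.8125 = 9.8823
  dwarf red-fruited: (38 − 35.8125)² / 35.8125 = 0.1336
  dwarf yellow-fruited: (13 − 11.9375)² / 11.9375 = 0.0946
χ² = 2.2543 + 9.8823 + 0.1336 + 0.0946 = 12.3648 ≈ 12.365

12.365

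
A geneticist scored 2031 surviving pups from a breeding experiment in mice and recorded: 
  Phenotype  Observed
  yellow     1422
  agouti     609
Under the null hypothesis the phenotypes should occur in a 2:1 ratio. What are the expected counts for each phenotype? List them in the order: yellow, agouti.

1354, 677

Expected counts for N = 2031 under a 2:1 ratio (total parts = 3):
  yellow: 2031 × 2/3 = 1354
  agouti: 2031 × 1/3 = 677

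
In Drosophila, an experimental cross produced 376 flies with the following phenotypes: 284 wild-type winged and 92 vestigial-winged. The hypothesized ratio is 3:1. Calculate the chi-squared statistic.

Expected counts for N = 376 under a 3:1 ratio (total parts = 4):
  wild-type winged: 376 × 3/4 = 282
  vestigial-winged: 376 × 1/4 = 94
χ² = Σ (O − E)² / E
  wild-type winged: (284 − 282)² / 282 = 0.0142
  vestigial-winged: (92 − 94)² / 94 = 0.0426
χ² = 0.0142 + 0.0426 = 0.0568 ≈ 0.057

0.057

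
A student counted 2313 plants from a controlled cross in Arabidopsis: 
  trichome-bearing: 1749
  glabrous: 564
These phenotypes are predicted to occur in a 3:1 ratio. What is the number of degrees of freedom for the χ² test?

A goodness-of-fit test with 2 phenotype classes has df = 2 − 1 = 1.

1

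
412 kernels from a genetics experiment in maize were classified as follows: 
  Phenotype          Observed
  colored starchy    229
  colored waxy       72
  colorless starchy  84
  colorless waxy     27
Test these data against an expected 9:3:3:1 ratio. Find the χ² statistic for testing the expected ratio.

Expected counts for N = 412 under a 9:3:3:1 ratio (total parts = 16):
  colored starchy: 412 × 9/16 = 231.75
  colored waxy: 412 × 3/16 = 77.25
  colorless starchy: 412 × 3/16 = 77.25
  colorless waxy: 412 × 1/16 = 25.75
χ² = Σ (O − E)² / E
  colored starchy: (229 − 231.75)² / 231.75 = 0.0326
  colored waxy: (72 − 77.25)² / 77.25 = 0.3568
  colorless starchy: (84 − 77.25)² / 77.25 = 0.5898
  colorless waxy: (27 − 25.75)² / 25.75 = 0.0607
χ² = 0.0326 + 0.3568 + 0.5898 + 0.0607 = 1.0399 ≈ 1.040

1.040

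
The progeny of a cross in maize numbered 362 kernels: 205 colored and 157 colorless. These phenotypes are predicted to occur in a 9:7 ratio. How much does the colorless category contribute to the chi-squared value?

Under the 9:7 hypothesis (Σ ratio = 16, N = 362):
  colored: 362 × 9/16 = 203.625
  colorless: 362 × 7/16 = 158.375
Contribution of colorless: (157 − 158.375)² / 158.375 = 0.0119

0.012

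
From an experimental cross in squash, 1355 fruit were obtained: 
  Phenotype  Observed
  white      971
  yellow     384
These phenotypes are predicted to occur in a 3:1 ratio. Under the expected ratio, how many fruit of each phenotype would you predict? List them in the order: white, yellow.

1016.25, 338.75

Under the 3:1 hypothesis (Σ ratio = 4, N = 1355):
  white: 1355 × 3/4 = 1016.25
  yellow: 1355 × 1/4 = 338.75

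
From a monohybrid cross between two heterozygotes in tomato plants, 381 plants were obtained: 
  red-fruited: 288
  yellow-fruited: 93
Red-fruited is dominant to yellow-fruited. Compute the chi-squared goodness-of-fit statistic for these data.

For a monohybrid cross between heterozygotes with complete dominance, the expected phenotypic ratio is 3:1.
The 3:1 ratio has 4 parts, so with N = 381 the expected counts are:
  red-fruited: 381 × 3/4 = 285.75
  yellow-fruited: 381 × 1/4 = 95.25
χ² = Σ (O − E)² / E
  red-fruited: (288 − 285.75)² / 285.75 = 0.0177
  yellow-fruited: (93 − 95.25)² / 95.25 = 0.0531
χ² = 0.0177 + 0.0531 = 0.0708 ≈ 0.071

0.071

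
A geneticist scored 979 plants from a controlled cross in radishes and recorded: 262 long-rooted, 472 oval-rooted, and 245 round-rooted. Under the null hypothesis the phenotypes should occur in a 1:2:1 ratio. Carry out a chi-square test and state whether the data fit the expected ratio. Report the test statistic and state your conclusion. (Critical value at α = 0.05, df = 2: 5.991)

Expected counts for N = 979 under a 1:2:1 ratio (total parts = 4):
  long-rooted: 979 × 1/4 = 244.75
  oval-rooted: 979 × 2/4 = 489.5
  round-rooted: 979 × 1/4 = 244.75
χ² = Σ (O − E)² / E
  long-rooted: (262 − 244.75)² / 244.75 = 1.2158
  oval-rooted: (472 − 489.5)² / 489.5 = 0.6256
  round-rooted: (245 − 244.75)² / 244.75 = 0.0003
χ² = 1.2158 + 0.6256 + 0.0003 = 1.8417 ≈ 1.842
Degrees of freedom = 3 − 1 = 2; critical value at α = 0.05 is 5.991.
Since 1.842 < 5.991, we fail to reject the null hypothesis — the data are consistent with the 1:2:1 ratio.

1.842; consistent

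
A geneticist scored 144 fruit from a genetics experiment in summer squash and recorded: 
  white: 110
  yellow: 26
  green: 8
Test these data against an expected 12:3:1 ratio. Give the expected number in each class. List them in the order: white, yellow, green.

108, 27, 9

Expected counts for N = 144 under a 12:3:1 ratio (total parts = 16):
  white: 144 × 12/16 = 108
  yellow: 144 × 3/16 = 27
  green: 144 × 1/16 = 9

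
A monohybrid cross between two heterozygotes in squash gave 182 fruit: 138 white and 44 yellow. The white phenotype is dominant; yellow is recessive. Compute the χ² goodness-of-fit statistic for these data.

For a monohybrid cross between heterozygotes with complete dominance, the expected phenotypic ratio is 3:1.
Total ratio parts = 4. Expected numbers out of 182:
  white: 182 × 3/4 = 136.5
  yellow: 182 × 1/4 = 45.5
χ² = Σ (O − E)² / E
  white: (138 − 136.5)² / 136.5 = 0.0165
  yellow: (44 − 45.5)² / 45.5 = 0.0495
χ² = 0.0165 + 0.0495 = 0.066

0.066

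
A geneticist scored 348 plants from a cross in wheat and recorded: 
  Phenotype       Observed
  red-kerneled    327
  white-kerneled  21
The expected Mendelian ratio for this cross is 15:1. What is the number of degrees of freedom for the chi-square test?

A goodness-of-fit test with 2 phenotype classes has df = 2 − 1 = 1.

1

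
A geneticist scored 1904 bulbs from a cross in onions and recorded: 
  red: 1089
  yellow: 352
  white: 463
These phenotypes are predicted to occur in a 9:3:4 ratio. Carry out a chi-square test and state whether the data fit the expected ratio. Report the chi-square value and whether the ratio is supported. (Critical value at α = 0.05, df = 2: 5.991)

Under the 9:3:4 hypothesis (Σ ratio = 16, N = 1904):
  red: 1904 × 9/16 = 1071
  yellow: 1904 × 3/16 = 357
  white: 1904 × 4/16 = 476
χ² = Σ (O − E)² / E
  red: (1089 − 1071)² / 1071 = 0.3025
  yellow: (352 − 357)² / 357 = 0.0700
  white: (463 − 476)² / 476 = 0.3550
χ² = 0.3025 + 0.0700 + 0.3550 = 0.7275 ≈ 0.728
Degrees of freedom = 3 − 1 = 2; critical value at α = 0.05 is 5.991.
Since 0.728 < 5.991, we fail to reject the null hypothesis — the data are consistent with the 9:3:4 ratio.

0.728; consistent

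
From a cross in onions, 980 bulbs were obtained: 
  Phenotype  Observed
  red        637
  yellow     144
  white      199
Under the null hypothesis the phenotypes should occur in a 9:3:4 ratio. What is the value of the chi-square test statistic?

30.575

Expected counts for N = 980 under a 9:3:4 ratio (total parts = 16):
  red: 980 × 9/16 = 551.25
  yellow: 980 × 3/16 = 183.75
  white: 980 × 4/16 = 245
χ² = Σ (O − E)² / E
  red: (637 − 551.25)² / 551.25 = 13.3389
  yellow: (144 − 183.75)² / 183.75 = 8.5990
  white: (199 − 245)² / 245 = 8.6367
χ² = 13.3389 + 8.5990 + 8.6367 = 30.5746 ≈ 30.575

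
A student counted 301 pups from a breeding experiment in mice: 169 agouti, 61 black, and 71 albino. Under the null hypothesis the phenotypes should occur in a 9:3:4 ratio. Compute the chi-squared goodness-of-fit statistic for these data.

Expected counts for N = 301 under a 9:3:4 ratio (total parts = 16):
  agouti: 301 × 9/16 = 169.3125
  black: 301 × 3/16 = 56.4375
  albino: 301 × 4/16 = 75.25
χ² = Σ (O − E)² / E
  agouti: (169 − 169.3125)² / 169.3125 = 0.0006
  black: (61 − 56.4375)² / 56.4375 = 0.3688
  albino: (71 − 75.25)² / 75.25 = 0.2400
χ² = 0.0006 + 0.3688 + 0.2400 = 0.6094 ≈ 0.609

0.609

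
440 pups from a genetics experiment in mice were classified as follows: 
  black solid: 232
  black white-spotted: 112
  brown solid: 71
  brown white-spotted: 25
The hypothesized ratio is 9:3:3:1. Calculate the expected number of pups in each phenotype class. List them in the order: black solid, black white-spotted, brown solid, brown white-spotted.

Total ratio parts = 16. Expected numbers out of 440:
  black solid: 440 × 9/16 = 247.5
  black white-spotted: 440 × 3/16 = 82.5
  brown solid: 440 × 3/16 = 82.5
  brown white-spotted: 440 × 1/16 = 27.5

247.5, 82.5, 82.5, 27.5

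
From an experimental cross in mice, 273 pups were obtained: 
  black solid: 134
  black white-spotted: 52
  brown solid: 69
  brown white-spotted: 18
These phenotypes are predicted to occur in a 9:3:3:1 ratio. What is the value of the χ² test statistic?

Under the 9:3:3:1 hypothesis (Σ ratio = 16, N = 273):
  black solid: 273 × 9/16 = 153.5625
  black white-spotted: 273 × 3/16 = 51.1875
  brown solid: 273 × 3/16 = 51.1875
  brown white-spotted: 273 × 1/16 = 17.0625
χ² = Σ (O − E)² / E
  black solid: (134 − 153.5625)² / 153.5625 = 2.4921
  black white-spotted: (52 − 51.1875)² / 51.1875 = 0.0129
  brown solid: (69 − 51.1875)² / 51.1875 = 6.1985
  brown white-spotted: (18 − 17.0625)² / 17.0625 = 0.0515
χ² = 2.4921 + 0.0129 + 6.1985 + 0.0515 = 8.755

8.755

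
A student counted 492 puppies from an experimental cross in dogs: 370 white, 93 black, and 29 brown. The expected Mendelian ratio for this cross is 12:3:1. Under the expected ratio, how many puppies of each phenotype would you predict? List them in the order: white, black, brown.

Under the 12:3:1 hypothesis (Σ ratio = 16, N = 492):
  white: 492 × 12/16 = 369
  black: 492 × 3/16 = 92.25
  brown: 492 × 1/16 = 30.75

369, 92.25, 30.75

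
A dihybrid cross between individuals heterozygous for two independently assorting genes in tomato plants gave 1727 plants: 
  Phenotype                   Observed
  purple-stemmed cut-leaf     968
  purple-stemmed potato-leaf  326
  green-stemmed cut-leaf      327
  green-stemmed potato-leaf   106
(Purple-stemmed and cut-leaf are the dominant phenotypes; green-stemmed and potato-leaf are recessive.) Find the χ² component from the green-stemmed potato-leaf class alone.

A dihybrid F₂ with independent assortment and complete dominance at both loci gives a 9:3:3:1 phenotypic ratio.
Total ratio parts = 16. Expected numbers out of 1727:
  purple-stemmed cut-leaf: 1727 × 9/16 = 971.4375
  purple-stemmed potato-leaf: 1727 × 3/16 = 323.8125
  green-stemmed cut-leaf: 1727 × 3/16 = 323.8125
  green-stemmed potato-leaf: 1727 × 1/16 = 107.9375
Contribution of green-stemmed potato-leaf: (106 − 107.9375)² / 107.9375 = 0.0348

0.035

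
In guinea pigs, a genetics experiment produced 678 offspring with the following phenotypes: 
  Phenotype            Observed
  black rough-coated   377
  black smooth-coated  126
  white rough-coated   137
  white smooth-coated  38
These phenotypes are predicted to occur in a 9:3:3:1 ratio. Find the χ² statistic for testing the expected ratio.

Under the 9:3:3:1 hypothesis (Σ ratio = 16, N = 678):
  black rough-coated: 678 × 9/16 = 381.375
  black smooth-coated: 678 × 3/16 = 127.125
  white rough-coated: 678 × 3/16 = 127.125
  white smooth-coated: 678 × 1/16 = 42.375
χ² = Σ (O − E)² / E
  black rough-coated: (377 − 381.375)² / 381.375 = 0.0502
  black smooth-coated: (126 − 127.125)² / 127.125 = 0.0100
  white rough-coated: (137 − 127.125)² / 127.125 = 0.7671
  white smooth-coated: (38 − 42.375)² / 42.375 = 0.4517
χ² = 0.0502 + 0.0100 + 0.7671 + 0.4517 = 1.279

1.279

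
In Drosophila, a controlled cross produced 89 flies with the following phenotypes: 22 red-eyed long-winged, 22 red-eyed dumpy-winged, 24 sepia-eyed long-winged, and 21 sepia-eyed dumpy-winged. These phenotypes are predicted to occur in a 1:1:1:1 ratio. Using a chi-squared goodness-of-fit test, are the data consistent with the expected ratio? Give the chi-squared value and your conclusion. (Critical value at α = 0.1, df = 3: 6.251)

0.213; consistent

The 1:1:1:1 ratio has 4 parts, so with N = 89 the expected counts are:
  red-eyed long-winged: 89 × 1/4 = 22.25
  red-eyed dumpy-winged: 89 × 1/4 = 22.25
  sepia-eyed long-winged: 89 × 1/4 = 22.25
  sepia-eyed dumpy-winged: 89 × 1/4 = 22.25
χ² = Σ (O − E)² / E
  red-eyed long-winged: (22 − 22.25)² / 22.25 = 0.0028
  red-eyed dumpy-winged: (22 − 22.25)² / 22.25 = 0.0028
  sepia-eyed long-winged: (24 − 22.25)² / 22.25 = 0.1376
  sepia-eyed dumpy-winged: (21 − 22.25)² / 22.25 = 0.0702
χ² = 0.0028 + 0.0028 + 0.1376 + 0.0702 = 0.2134 ≈ 0.213
Degrees of freedom = 4 − 1 = 3; critical value at α = 0.1 is 6.251.
Since 0.213 < 6.251, we fail to reject the null hypothesis — the data are consistent with the 1:1:1:1 ratio.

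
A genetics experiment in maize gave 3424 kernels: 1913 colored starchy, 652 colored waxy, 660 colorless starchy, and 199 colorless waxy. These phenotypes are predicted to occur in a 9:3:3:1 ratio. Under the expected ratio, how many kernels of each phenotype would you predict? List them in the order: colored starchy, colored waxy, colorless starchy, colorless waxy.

1926, 642, 642, 214

Expected counts for N = 3424 under a 9:3:3:1 ratio (total parts = 16):
  colored starchy: 3424 × 9/16 = 1926
  colored waxy: 3424 × 3/16 = 642
  colorless starchy: 3424 × 3/16 = 642
  colorless waxy: 3424 × 1/16 = 214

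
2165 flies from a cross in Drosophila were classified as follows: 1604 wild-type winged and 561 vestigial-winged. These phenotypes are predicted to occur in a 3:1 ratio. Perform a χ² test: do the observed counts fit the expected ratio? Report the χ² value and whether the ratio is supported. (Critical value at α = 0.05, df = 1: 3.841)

0.961; consistent

Expected counts for N = 2165 under a 3:1 ratio (total parts = 4):
  wild-type winged: 2165 × 3/4 = 1623.75
  vestigial-winged: 2165 × 1/4 = 541.25
χ² = Σ (O − E)² / E
  wild-type winged: (1604 − 1623.75)² / 1623.75 = 0.2402
  vestigial-winged: (561 − 541.25)² / 541.25 = 0.7207
χ² = 0.2402 + 0.7207 = 0.9609 ≈ 0.961
Degrees of freedom = 2 − 1 = 1; critical value at α = 0.05 is 3.841.
Since 0.961 < 3.841, we fail to reject the null hypothesis — the data are consistent with the 3:1 ratio.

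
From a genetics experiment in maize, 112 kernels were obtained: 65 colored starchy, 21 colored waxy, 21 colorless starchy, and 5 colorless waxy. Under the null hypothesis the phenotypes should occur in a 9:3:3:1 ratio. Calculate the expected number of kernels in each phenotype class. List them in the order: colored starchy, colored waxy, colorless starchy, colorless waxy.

63, 21, 21, 7

Under the 9:3:3:1 hypothesis (Σ ratio = 16, N = 112):
  colored starchy: 112 × 9/16 = 63
  colored waxy: 112 × 3/16 = 21
  colorless starchy: 112 × 3/16 = 21
  colorless waxy: 112 × 1/16 = 7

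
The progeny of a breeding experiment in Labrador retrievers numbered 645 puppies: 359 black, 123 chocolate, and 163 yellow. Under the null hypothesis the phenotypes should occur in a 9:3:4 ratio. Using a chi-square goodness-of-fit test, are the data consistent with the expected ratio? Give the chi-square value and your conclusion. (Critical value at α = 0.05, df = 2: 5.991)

0.094; consistent

Expected counts for N = 645 under a 9:3:4 ratio (total parts = 16):
  black: 645 × 9/16 = 362.8125
  chocolate: 645 × 3/16 = 120.9375
  yellow: 645 × 4/16 = 161.25
χ² = Σ (O − E)² / E
  black: (359 − 362.8125)² / 362.8125 = 0.0401
  chocolate: (123 − 120.9375)² / 120.9375 = 0.0352
  yellow: (163 − 161.25)² / 161.25 = 0.0190
χ² = 0.0401 + 0.0352 + 0.0190 = 0.0943 ≈ 0.094
Degrees of freedom = 3 − 1 = 2; critical value at α = 0.05 is 5.991.
Since 0.094 < 5.991, we fail to reject the null hypothesis — the data are consistent with the 9:3:4 ratio.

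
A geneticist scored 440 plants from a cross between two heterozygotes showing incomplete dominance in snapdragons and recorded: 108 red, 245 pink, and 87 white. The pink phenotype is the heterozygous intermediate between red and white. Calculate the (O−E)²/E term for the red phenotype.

With incomplete dominance, a heterozygote × heterozygote cross gives a 1:2:1 phenotypic ratio.
Expected counts for N = 440 under a 1:2:1 ratio (total parts = 4):
  red: 440 × 1/4 = 110
  pink: 440 × 2/4 = 220
  white: 440 × 1/4 = 110
Contribution of red: (108 − 110)² / 110 = 0.0364

0.036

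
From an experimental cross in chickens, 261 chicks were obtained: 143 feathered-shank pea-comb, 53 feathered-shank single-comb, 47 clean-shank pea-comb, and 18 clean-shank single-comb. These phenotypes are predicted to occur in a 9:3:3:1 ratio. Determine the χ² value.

0.688

The 9:3:3:1 ratio has 16 parts, so with N = 261 the expected counts are:
  feathered-shank pea-comb: 261 × 9/16 = 146.8125
  feathered-shank single-comb: 261 × 3/16 = 48.9375
  clean-shank pea-comb: 261 × 3/16 = 48.9375
  clean-shank single-comb: 261 × 1/16 = 16.3125
χ² = Σ (O − E)² / E
  feathered-shank pea-comb: (143 − 146.8125)² / 146.8125 = 0.0990
  feathered-shank single-comb: (53 − 48.9375)² / 48.9375 = 0.3372
  clean-shank pea-comb: (47 − 48.9375)² / 48.9375 = 0.0767
  clean-shank single-comb: (18 − 16.3125)² / 16.3125 = 0.1746
χ² = 0.0990 + 0.3372 + 0.0767 + 0.1746 = 0.6875 ≈ 0.688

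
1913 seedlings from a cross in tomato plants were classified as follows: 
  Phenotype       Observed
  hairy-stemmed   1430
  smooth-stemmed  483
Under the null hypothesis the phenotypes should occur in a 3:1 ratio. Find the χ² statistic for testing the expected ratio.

The 3:1 ratio has 4 parts, so with N = 1913 the expected counts are:
  hairy-stemmed: 1913 × 3/4 = 1434.75
  smooth-stemmed: 1913 × 1/4 = 478.25
χ² = Σ (O − E)² / E
  hairy-stemmed: (1430 − 1434.75)² / 1434.75 = 0.0157
  smooth-stemmed: (483 − 478.25)² / 478.25 = 0.0472
χ² = 0.0157 + 0.0472 = 0.0629 ≈ 0.063

0.063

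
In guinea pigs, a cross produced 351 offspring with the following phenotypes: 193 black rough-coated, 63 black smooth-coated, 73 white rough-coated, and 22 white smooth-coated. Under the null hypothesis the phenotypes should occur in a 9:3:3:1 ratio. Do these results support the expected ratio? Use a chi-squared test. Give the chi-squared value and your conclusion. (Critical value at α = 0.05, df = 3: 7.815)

1.005; consistent

Under the 9:3:3:1 hypothesis (Σ ratio = 16, N = 351):
  black rough-coated: 351 × 9/16 = 197.4375
  black smooth-coated: 351 × 3/16 = 65.8125
  white rough-coated: 351 × 3/16 = 65.8125
  white smooth-coated: 351 × 1/16 = 21.9375
χ² = Σ (O − E)² / E
  black rough-coated: (193 − 197.4375)² / 197.4375 = 0.0997
  black smooth-coated: (63 − 65.8125)² / 65.8125 = 0.1202
  white rough-coated: (73 − 65.8125)² / 65.8125 = 0.7850
  white smooth-coated: (22 − 21.9375)² / 21.9375 = 0.0002
χ² = 0.0997 + 0.1202 + 0.7850 + 0.0002 = 1.0051 ≈ 1.005
Degrees of freedom = 4 − 1 = 3; critical value at α = 0.05 is 7.815.
Since 1.005 < 7.815, we fail to reject the null hypothesis — the data are consistent with the 9:3:3:1 ratio.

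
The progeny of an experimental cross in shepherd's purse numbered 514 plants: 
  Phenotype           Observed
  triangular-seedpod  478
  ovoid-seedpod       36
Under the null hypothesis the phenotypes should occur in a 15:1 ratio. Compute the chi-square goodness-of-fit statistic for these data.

0.499

Under the 15:1 hypothesis (Σ ratio = 16, N = 514):
  triangular-seedpod: 514 × 15/16 = 481.875
  ovoid-seedpod: 514 × 1/16 = 32.125
χ² = Σ (O − E)² / E
  triangular-seedpod: (478 − 481.875)² / 481.875 = 0.0312
  ovoid-seedpod: (36 − 32.125)² / 32.125 = 0.4674
χ² = 0.0312 + 0.4674 = 0.4986 ≈ 0.499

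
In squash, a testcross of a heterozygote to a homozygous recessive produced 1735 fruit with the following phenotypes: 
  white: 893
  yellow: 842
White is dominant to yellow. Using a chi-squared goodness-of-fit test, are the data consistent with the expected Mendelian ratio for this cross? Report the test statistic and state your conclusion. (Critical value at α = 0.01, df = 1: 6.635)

1.499; consistent

A testcross of a heterozygote (Aa × aa) gives a 1:1 phenotypic ratio.
Under the 1:1 hypothesis (Σ ratio = 2, N = 1735):
  white: 1735 × 1/2 = 867.5
  yellow: 1735 × 1/2 = 867.5
χ² = Σ (O − E)² / E
  white: (893 − 867.5)² / 867.5 = 0.7496
  yellow: (842 − 867.5)² / 867.5 = 0.7496
χ² = 0.7496 + 0.7496 = 1.4992 ≈ 1.499
Degrees of freedom = 2 − 1 = 1; critical value at α = 0.01 is 6.635.
Since 1.499 < 6.635, we fail to reject the null hypothesis — the data are consistent with the 1:1 ratio.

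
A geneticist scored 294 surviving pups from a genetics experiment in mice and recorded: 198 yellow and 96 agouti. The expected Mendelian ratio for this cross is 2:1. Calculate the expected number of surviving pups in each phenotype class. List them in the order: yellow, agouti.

The 2:1 ratio has 3 parts, so with N = 294 the expected counts are:
  yellow: 294 × 2/3 = 196
  agouti: 294 × 1/3 = 98

196, 98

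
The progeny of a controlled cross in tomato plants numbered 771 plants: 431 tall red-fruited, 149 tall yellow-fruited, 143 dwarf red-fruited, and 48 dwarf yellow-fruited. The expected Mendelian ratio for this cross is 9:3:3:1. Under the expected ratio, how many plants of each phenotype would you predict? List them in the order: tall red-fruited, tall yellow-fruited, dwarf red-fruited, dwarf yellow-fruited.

433.6875, 144.5625, 144.5625, 48.1875

The 9:3:3:1 ratio has 16 parts, so with N = 771 the expected counts are:
  tall red-fruited: 771 × 9/16 = 433.6875
  tall yellow-fruited: 771 × 3/16 = 144.5625
  dwarf red-fruited: 771 × 3/16 = 144.5625
  dwarf yellow-fruited: 771 × 1/16 = 48.1875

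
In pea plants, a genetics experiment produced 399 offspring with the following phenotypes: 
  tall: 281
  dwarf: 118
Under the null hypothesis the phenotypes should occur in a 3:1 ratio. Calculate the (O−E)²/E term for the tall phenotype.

1.113

Total ratio parts = 4. Expected numbers out of 399:
  tall: 399 × 3/4 = 299.25
  dwarf: 399 × 1/4 = 99.75
Contribution of tall: (281 − 299.25)² / 299.25 = 1.1130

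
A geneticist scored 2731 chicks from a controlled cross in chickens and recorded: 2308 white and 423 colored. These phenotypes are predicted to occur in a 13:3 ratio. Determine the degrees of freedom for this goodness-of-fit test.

A goodness-of-fit test with 2 phenotype classes has df = 2 − 1 = 1.

1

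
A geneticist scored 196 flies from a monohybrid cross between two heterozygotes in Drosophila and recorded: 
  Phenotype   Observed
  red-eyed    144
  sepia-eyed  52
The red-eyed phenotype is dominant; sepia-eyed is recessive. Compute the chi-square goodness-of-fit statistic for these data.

For a monohybrid cross between heterozygotes with complete dominance, the expected phenotypic ratio is 3:1.
Under the 3:1 hypothesis (Σ ratio = 4, N = 196):
  red-eyed: 196 × 3/4 = 147
  sepia-eyed: 196 × 1/4 = 49
χ² = Σ (O − E)² / E
  red-eyed: (144 − 147)² / 147 = 0.0612
  sepia-eyed: (52 − 49)² / 49 = 0.1837
χ² = 0.0612 + 0.1837 = 0.2449 ≈ 0.245

0.245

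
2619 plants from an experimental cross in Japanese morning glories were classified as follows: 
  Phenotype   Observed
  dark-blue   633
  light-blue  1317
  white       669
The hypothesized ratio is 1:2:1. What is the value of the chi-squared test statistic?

1.076

The 1:2:1 ratio has 4 parts, so with N = 2619 the expected counts are:
  dark-blue: 2619 × 1/4 = 654.75
  light-blue: 2619 × 2/4 = 1309.5
  white: 2619 × 1/4 = 654.75
χ² = Σ (O − E)² / E
  dark-blue: (633 − 654.75)² / 654.75 = 0.7225
  light-blue: (1317 − 1309.5)² / 1309.5 = 0.0430
  white: (669 − 654.75)² / 654.75 = 0.3101
χ² = 0.7225 + 0.0430 + 0.3101 = 1.0756 ≈ 1.076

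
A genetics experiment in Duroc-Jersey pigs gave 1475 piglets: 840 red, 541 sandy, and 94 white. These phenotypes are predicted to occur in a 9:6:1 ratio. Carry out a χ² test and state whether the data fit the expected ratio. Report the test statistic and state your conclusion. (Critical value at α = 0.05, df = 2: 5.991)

0.430; consistent

Under the 9:6:1 hypothesis (Σ ratio = 16, N = 1475):
  red: 1475 × 9/16 = 829.6875
  sandy: 1475 × 6/16 = 553.125
  white: 1475 × 1/16 = 92.1875
χ² = Σ (O − E)² / E
  red: (840 − 829.6875)² / 829.6875 = 0.1282
  sandy: (541 − 553.125)² / 553.125 = 0.2658
  white: (94 − 92.1875)² / 92.1875 = 0.0356
χ² = 0.1282 + 0.2658 + 0.0356 = 0.4296 ≈ 0.430
Degrees of freedom = 3 − 1 = 2; critical value at α = 0.05 is 5.991.
Since 0.430 < 5.991, we fail to reject the null hypothesis — the data are consistent with the 9:6:1 ratio.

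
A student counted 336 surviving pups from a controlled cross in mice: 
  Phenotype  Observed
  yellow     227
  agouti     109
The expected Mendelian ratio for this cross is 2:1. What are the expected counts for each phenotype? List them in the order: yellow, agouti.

224, 112

Expected counts for N = 336 under a 2:1 ratio (total parts = 3):
  yellow: 336 × 2/3 = 224
  agouti: 336 × 1/3 = 112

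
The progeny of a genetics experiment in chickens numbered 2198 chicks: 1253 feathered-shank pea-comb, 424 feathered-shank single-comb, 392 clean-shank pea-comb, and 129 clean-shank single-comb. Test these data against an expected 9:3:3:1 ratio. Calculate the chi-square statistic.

2.059

Expected counts for N = 2198 under a 9:3:3:1 ratio (total parts = 16):
  feathered-shank pea-comb: 2198 × 9/16 = 1236.375
  feathered-shank single-comb: 2198 × 3/16 = 412.125
  clean-shank pea-comb: 2198 × 3/16 = 412.125
  clean-shank single-comb: 2198 × 1/16 = 137.375
χ² = Σ (O − E)² / E
  feathered-shank pea-comb: (1253 − 1236.375)² / 1236.375 = 0.2235
  feathered-shank single-comb: (424 − 412.125)² / 412.125 = 0.3422
  clean-shank pea-comb: (392 − 412.125)² / 412.125 = 0.9827
  clean-shank single-comb: (129 − 137.375)² / 137.375 = 0.5106
χ² = 0.2235 + 0.3422 + 0.9827 + 0.5106 = 2.059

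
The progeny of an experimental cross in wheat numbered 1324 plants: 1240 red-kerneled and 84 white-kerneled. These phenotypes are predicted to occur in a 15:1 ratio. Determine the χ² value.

0.020

Total ratio parts = 16. Expected numbers out of 1324:
  red-kerneled: 1324 × 15/16 = 1241.25
  white-kerneled: 1324 × 1/16 = 82.75
χ² = Σ (O − E)² / E
  red-kerneled: (1240 − 1241.25)² / 1241.25 = 0.0013
  white-kerneled: (84 − 82.75)² / 82.75 = 0.0189
χ² = 0.0013 + 0.0189 = 0.0202 ≈ 0.020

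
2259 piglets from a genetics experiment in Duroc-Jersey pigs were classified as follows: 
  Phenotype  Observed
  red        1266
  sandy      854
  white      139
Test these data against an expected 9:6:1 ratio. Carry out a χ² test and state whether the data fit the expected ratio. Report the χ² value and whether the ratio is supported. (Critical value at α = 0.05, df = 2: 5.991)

The 9:6:1 ratio has 16 parts, so with N = 2259 the expected counts are:
  red: 2259 × 9/16 = 1270.6875
  sandy: 2259 × 6/16 = 847.125
  white: 2259 × 1/16 = 141.1875
χ² = Σ (O − E)² / E
  red: (1266 − 1270.6875)² / 1270.6875 = 0.0173
  sandy: (854 − 847.125)² / 847.125 = 0.0558
  white: (139 − 141.1875)² / 141.1875 = 0.0339
χ² = 0.0173 + 0.0558 + 0.0339 = 0.107
Degrees of freedom = 3 − 1 = 2; critical value at α = 0.05 is 5.991.
Since 0.107 < 5.991, we fail to reject the null hypothesis — the data are consistent with the 9:6:1 ratio.

0.107; consistent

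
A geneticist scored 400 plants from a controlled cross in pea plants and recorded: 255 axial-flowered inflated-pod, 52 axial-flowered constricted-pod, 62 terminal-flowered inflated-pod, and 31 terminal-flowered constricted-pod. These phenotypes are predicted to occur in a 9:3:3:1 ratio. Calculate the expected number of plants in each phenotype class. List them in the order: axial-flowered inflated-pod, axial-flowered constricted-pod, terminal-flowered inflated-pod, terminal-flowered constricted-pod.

Total ratio parts = 16. Expected numbers out of 400:
  axial-flowered inflated-pod: 400 × 9/16 = 225
  axial-flowered constricted-pod: 400 × 3/16 = 75
  terminal-flowered inflated-pod: 400 × 3/16 = 75
  terminal-flowered constricted-pod: 400 × 1/16 = 25

225, 75, 75, 25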